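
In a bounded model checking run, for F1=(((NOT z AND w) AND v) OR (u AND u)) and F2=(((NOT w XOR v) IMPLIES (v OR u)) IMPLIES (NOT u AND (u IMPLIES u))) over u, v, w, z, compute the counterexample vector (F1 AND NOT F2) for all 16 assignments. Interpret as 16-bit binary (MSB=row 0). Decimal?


F1 = (((NOT z AND w) AND v) OR (u AND u))
F2 = (((NOT w XOR v) IMPLIES (v OR u)) IMPLIES (NOT u AND (u IMPLIES u)))
Counterexample to F1=>F2 is where F1=1 and F2=0.
Evaluate each row (bits = u,v,w,z, MSB first):
  row 0 [0000]: F1=0 F2=1 -> F1&~F2 -> 0
  row 1 [0001]: F1=0 F2=1 -> F1&~F2 -> 0
  row 2 [0010]: F1=0 F2=1 -> F1&~F2 -> 0
  row 3 [0011]: F1=0 F2=1 -> F1&~F2 -> 0
  row 4 [0100]: F1=0 F2=1 -> F1&~F2 -> 0
  row 5 [0101]: F1=0 F2=1 -> F1&~F2 -> 0
  row 6 [0110]: F1=1 F2=1 -> F1&~F2 -> 0
  row 7 [0111]: F1=0 F2=1 -> F1&~F2 -> 0
  row 8 [1000]: F1=1 F2=0 -> F1&~F2 -> 1
  row 9 [1001]: F1=1 F2=0 -> F1&~F2 -> 1
  row 10 [1010]: F1=1 F2=0 -> F1&~F2 -> 1
  row 11 [1011]: F1=1 F2=0 -> F1&~F2 -> 1
  row 12 [1100]: F1=1 F2=0 -> F1&~F2 -> 1
  row 13 [1101]: F1=1 F2=0 -> F1&~F2 -> 1
  row 14 [1110]: F1=1 F2=0 -> F1&~F2 -> 1
  row 15 [1111]: F1=1 F2=0 -> F1&~F2 -> 1
Full result column, 4 rows per line (u,v fixed per line; w,z runs 00..11 left to right):
  rows 0-3 [u,v=00]: 0000  = hex 0
  rows 4-7 [u,v=01]: 0000  = hex 0
  rows 8-11 [u,v=10]: 1111  = hex F
  rows 12-15 [u,v=11]: 1111  = hex F
Counterexample vector (row 0 .. row 15) = 0000000011111111
Output column grouped in 4s = 0000 0000 1111 1111 = 0x00FF
Convert to decimal digit by digit (value = value*16 + digit):
  0 -> 0
  0*16 + 0 = 0
  0*16 + 15 (F) = 15
  15*16 + 15 (F) = 255
Decimal = 255

255


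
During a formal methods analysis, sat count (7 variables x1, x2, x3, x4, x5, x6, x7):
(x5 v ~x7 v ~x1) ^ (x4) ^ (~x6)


CNF with 3 clauses over 7 vars (128 assignments).
An assignment satisfies CNF iff every clause has >=1 true literal.
Check each row (bits = x1,x2,x3,x4,x5,x6,x7; clause T/F shown):
  row 0 [0000000]: clauses=TFT -> 0
  row 1 [0000001]: clauses=TFT -> 0
  row 2 [0000010]: clauses=TFF -> 0
  row 3 [0000011]: clauses=TFF -> 0
  row 4 [0000100]: clauses=TFT -> 0
  (every remaining row is evaluated the same way; all 128 results are listed next)
Full result column, 8 rows per line (x1,x2,x3,x4 fixed per line; x5,x6,x7 runs 000..111 left to right):
  rows 0-7 [x1,x2,x3,x4=0000]: 00000000  (ones: 0)
  rows 8-15 [x1,x2,x3,x4=0001]: 11001100  (ones: 4)
  rows 16-23 [x1,x2,x3,x4=0010]: 00000000  (ones: 0)
  rows 24-31 [x1,x2,x3,x4=0011]: 11001100  (ones: 4)
  rows 32-39 [x1,x2,x3,x4=0100]: 00000000  (ones: 0)
  rows 40-47 [x1,x2,x3,x4=0101]: 11001100  (ones: 4)
  rows 48-55 [x1,x2,x3,x4=0110]: 00000000  (ones: 0)
  rows 56-63 [x1,x2,x3,x4=0111]: 11001100  (ones: 4)
  rows 64-71 [x1,x2,x3,x4=1000]: 00000000  (ones: 0)
  rows 72-79 [x1,x2,x3,x4=1001]: 10001100  (ones: 3)
  rows 80-87 [x1,x2,x3,x4=1010]: 00000000  (ones: 0)
  rows 88-95 [x1,x2,x3,x4=1011]: 10001100  (ones: 3)
  rows 96-103 [x1,x2,x3,x4=1100]: 00000000  (ones: 0)
  rows 104-111 [x1,x2,x3,x4=1101]: 10001100  (ones: 3)
  rows 112-119 [x1,x2,x3,x4=1110]: 00000000  (ones: 0)
  rows 120-127 [x1,x2,x3,x4=1111]: 10001100  (ones: 3)
Satisfying assignments = 0+4+0+4+0+4+0+4+0+3+0+3+0+3+0+3 = 28

28


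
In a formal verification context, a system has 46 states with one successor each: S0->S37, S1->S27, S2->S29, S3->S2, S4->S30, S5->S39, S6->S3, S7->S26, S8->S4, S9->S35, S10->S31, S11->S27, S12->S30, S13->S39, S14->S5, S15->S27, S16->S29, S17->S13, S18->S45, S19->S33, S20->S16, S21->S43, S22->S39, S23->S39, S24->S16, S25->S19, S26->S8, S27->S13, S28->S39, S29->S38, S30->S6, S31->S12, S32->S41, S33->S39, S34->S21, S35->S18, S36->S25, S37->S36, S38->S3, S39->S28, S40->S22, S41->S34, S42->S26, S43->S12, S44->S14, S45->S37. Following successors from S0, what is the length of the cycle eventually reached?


Trace from S0 until a state repeats:
  S0 -> S37 -> S36 -> S25 -> S19 -> S33 -> S39 -> S28 -> S39
S39 first seen at step 6, revisited at step 8.
Cycle length = 8 - 6 = 2

2


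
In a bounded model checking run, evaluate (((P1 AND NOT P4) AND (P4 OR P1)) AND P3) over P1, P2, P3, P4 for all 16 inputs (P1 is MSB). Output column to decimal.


Formula: (((P1 AND NOT P4) AND (P4 OR P1)) AND P3) over P1, P2, P3, P4 (16 rows)
Evaluate each row (bits = P1,P2,P3,P4, MSB first):
  row 0 [0000]: (((0 AND NOT 0) AND (0 OR 0)) AND 0) -> 0
  row 1 [0001]: (((0 AND NOT 1) AND (1 OR 0)) AND 0) -> 0
  row 2 [0010]: (((0 AND NOT 0) AND (0 OR 0)) AND 1) -> 0
  row 3 [0011]: (((0 AND NOT 1) AND (1 OR 0)) AND 1) -> 0
  row 4 [0100]: (((0 AND NOT 0) AND (0 OR 0)) AND 0) -> 0
  row 5 [0101]: (((0 AND NOT 1) AND (1 OR 0)) AND 0) -> 0
  row 6 [0110]: (((0 AND NOT 0) AND (0 OR 0)) AND 1) -> 0
  row 7 [0111]: (((0 AND NOT 1) AND (1 OR 0)) AND 1) -> 0
  row 8 [1000]: (((1 AND NOT 0) AND (0 OR 1)) AND 0) -> 0
  row 9 [1001]: (((1 AND NOT 1) AND (1 OR 1)) AND 0) -> 0
  row 10 [1010]: (((1 AND NOT 0) AND (0 OR 1)) AND 1) -> 1
  row 11 [1011]: (((1 AND NOT 1) AND (1 OR 1)) AND 1) -> 0
  row 12 [1100]: (((1 AND NOT 0) AND (0 OR 1)) AND 0) -> 0
  row 13 [1101]: (((1 AND NOT 1) AND (1 OR 1)) AND 0) -> 0
  row 14 [1110]: (((1 AND NOT 0) AND (0 OR 1)) AND 1) -> 1
  row 15 [1111]: (((1 AND NOT 1) AND (1 OR 1)) AND 1) -> 0
Full result column, 4 rows per line (P1,P2 fixed per line; P3,P4 runs 00..11 left to right):
  rows 0-3 [P1,P2=00]: 0000  = hex 0
  rows 4-7 [P1,P2=01]: 0000  = hex 0
  rows 8-11 [P1,P2=10]: 0010  = hex 2
  rows 12-15 [P1,P2=11]: 0010  = hex 2
Output column (row 0 .. row 15) = 0000000000100010
Output column grouped in 4s = 0000 0000 0010 0010 = 0x0022
Convert to decimal digit by digit (value = value*16 + digit):
  0 -> 0
  0*16 + 0 = 0
  0*16 + 2 = 2
  2*16 + 2 = 34
Decimal = 34

34


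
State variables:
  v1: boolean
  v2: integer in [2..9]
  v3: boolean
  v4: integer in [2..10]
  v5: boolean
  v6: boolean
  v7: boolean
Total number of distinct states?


State space = product of domain sizes of all variables.
Domain sizes:
  v1 (boolean): 2
  v2 (integer in [2..9]): 8
  v3 (boolean): 2
  v4 (integer in [2..10]): 9
  v5 (boolean): 2
  v6 (boolean): 2
  v7 (boolean): 2
Product = 2 * 8 * 2 * 9 * 2 * 2 * 2 = 2304

2304


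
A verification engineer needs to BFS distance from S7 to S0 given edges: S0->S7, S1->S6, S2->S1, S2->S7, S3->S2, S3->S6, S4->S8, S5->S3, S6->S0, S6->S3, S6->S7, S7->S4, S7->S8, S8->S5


BFS layer-by-layer from S7:
  dist 0: {S7}
  dist 1: {S4, S8}
  dist 2: {S5}
  dist 3: {S3}
  dist 4: {S2, S6}
  dist 5: {S0, S1}
  -> S0 reached at distance 5
Shortest path length = 5

5


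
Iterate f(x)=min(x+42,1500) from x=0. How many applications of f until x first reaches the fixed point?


Step 1: x=0, cap=1500, increment=42
Step 2: x grows by 42 each step until capped at 1500; fixed point is x=1500
Step 3: iterations = ceil(1500/42) = 36

36


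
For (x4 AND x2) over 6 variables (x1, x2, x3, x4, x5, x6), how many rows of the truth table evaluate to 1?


Formula: (x4 AND x2) over 6 vars (64 rows)
Evaluate each row (x1, x2, x3, x4, x5, x6 as bits, MSB first):
  row 0 [000000]: (0 AND 0) -> 0
  row 1 [000001]: (0 AND 0) -> 0
  row 2 [000010]: (0 AND 0) -> 0
  row 3 [000011]: (0 AND 0) -> 0
  row 4 [000100]: (1 AND 0) -> 0
  (every remaining row is evaluated the same way; all 64 results are listed next)
Full result column, 8 rows per line (x1,x2,x3 fixed per line; x4,x5,x6 runs 000..111 left to right):
  rows 0-7 [x1,x2,x3=000]: 00000000  (ones: 0)
  rows 8-15 [x1,x2,x3=001]: 00000000  (ones: 0)
  rows 16-23 [x1,x2,x3=010]: 00001111  (ones: 4)
  rows 24-31 [x1,x2,x3=011]: 00001111  (ones: 4)
  rows 32-39 [x1,x2,x3=100]: 00000000  (ones: 0)
  rows 40-47 [x1,x2,x3=101]: 00000000  (ones: 0)
  rows 48-55 [x1,x2,x3=110]: 00001111  (ones: 4)
  rows 56-63 [x1,x2,x3=111]: 00001111  (ones: 4)
Count of 1-rows = 0+0+4+4+0+0+4+4 = 16

16


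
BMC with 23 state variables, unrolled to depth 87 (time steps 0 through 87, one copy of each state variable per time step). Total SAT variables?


BMC unrolls to depth k, creating one copy of each state var for steps 0..k.
Step count = 87 + 1 = 88 (steps 0 through 87)
Vars per step = 23
Total = 23 * 88 = 2024

2024


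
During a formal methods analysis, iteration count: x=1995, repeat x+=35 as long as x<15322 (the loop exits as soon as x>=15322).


Step 1: x goes from 1995 toward 15322 by 35; the body runs while x<15322, so iterations = ceil((bound-start)/step)
Step 2: Distance=13327
Step 3: ceil(13327/35)=381

381


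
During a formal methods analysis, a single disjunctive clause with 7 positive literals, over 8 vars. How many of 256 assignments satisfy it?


Step 1: Total=2^8=256
Step 2: Unsat when all 7 false: 2^1=2
Step 3: Sat=256-2=254

254


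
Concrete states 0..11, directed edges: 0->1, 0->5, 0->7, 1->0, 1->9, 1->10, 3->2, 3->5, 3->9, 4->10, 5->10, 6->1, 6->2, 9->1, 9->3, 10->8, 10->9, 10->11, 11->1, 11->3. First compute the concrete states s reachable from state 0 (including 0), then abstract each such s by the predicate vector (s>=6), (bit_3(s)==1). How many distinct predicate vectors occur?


BFS from 0:
Concrete reachable: {0, 1, 2, 3, 5, 7, 8, 9, 10, 11}
Abstract via predicates (s>=6), (bit_3(s)==1):
  (0,0) <- {0, 1, 2, 3, 5}
  (1,0) <- {7}
  (1,1) <- {8, 9, 10, 11}
Distinct abstract states = 3

3


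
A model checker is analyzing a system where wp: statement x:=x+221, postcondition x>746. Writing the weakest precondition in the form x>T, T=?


Formula: wp(x:=E, P) = P[E/x] (substitute E for x in postcondition)
Step 1: Postcondition: x>746
Step 2: Substitute x+221 for x: x+221>746
Step 3: Solve for x: x > 746-221 = 525

525


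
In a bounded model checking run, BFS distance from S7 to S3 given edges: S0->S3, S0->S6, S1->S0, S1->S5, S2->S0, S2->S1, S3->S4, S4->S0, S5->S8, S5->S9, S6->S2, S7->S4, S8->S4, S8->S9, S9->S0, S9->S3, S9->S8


BFS layer-by-layer from S7:
  dist 0: {S7}
  dist 1: {S4}
  dist 2: {S0}
  dist 3: {S3, S6}
  -> S3 reached at distance 3
Shortest path length = 3

3


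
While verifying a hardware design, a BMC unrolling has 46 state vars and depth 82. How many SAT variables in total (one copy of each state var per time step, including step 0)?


BMC unrolls to depth k, creating one copy of each state var for steps 0..k.
Step count = 82 + 1 = 83 (steps 0 through 82)
Vars per step = 46
Total = 46 * 83 = 3818

3818


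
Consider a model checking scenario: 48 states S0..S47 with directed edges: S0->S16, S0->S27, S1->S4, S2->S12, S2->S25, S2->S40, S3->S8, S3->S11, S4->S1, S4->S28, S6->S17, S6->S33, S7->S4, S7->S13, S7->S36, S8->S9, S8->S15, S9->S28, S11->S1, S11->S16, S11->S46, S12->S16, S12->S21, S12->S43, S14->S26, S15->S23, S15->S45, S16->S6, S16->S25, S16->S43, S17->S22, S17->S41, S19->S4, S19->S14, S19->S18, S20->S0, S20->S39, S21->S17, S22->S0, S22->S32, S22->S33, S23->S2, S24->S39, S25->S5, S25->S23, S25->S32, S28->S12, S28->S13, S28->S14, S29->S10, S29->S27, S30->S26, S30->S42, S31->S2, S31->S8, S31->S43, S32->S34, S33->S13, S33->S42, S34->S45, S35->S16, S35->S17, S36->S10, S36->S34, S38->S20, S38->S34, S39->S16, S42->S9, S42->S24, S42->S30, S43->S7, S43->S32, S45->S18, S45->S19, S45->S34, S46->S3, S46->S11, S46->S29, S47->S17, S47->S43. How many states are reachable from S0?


BFS from S0:
  layer 0: {S0}
  layer 1: {S16, S27}
  layer 2: {S6, S25, S43}
  layer 3: {S5, S7, S17, S23, S32, S33}
  layer 4: {S2, S4, S13, S22, S34, S36, S41, S42}
  layer 5: {S1, S9, S10, S12, S24, S28, S30, S40, S45}
  layer 6: {S14, S18, S19, S21, S26, S39}
Reachable set: {S0, S1, S2, S4, S5, S6, S7, S9, S10, S12, S13, S14, S16, S17, S18, S19, S21, S22, S23, S24, S25, S26, S27, S28, S30, S32, S33, S34, S36, S39, S40, S41, S42, S43, S45}
Count = 35

35


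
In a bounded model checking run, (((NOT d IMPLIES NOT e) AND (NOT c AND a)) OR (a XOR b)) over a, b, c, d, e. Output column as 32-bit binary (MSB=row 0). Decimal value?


Formula: (((NOT d IMPLIES NOT e) AND (NOT c AND a)) OR (a XOR b)) over a, b, c, d, e (32 rows)
Evaluate each row (bits = a,b,c,d,e, MSB first):
  row 0 [00000]: (((NOT 0 IMPLIES NOT 0) AND (NOT 0 AND 0)) OR (0 XOR 0)) -> 0
  row 1 [00001]: (((NOT 0 IMPLIES NOT 1) AND (NOT 0 AND 0)) OR (0 XOR 0)) -> 0
  row 2 [00010]: (((NOT 1 IMPLIES NOT 0) AND (NOT 0 AND 0)) OR (0 XOR 0)) -> 0
  row 3 [00011]: (((NOT 1 IMPLIES NOT 1) AND (NOT 0 AND 0)) OR (0 XOR 0)) -> 0
  row 4 [00100]: (((NOT 0 IMPLIES NOT 0) AND (NOT 1 AND 0)) OR (0 XOR 0)) -> 0
  row 5 [00101]: (((NOT 0 IMPLIES NOT 1) AND (NOT 1 AND 0)) OR (0 XOR 0)) -> 0
  row 6 [00110]: (((NOT 1 IMPLIES NOT 0) AND (NOT 1 AND 0)) OR (0 XOR 0)) -> 0
  row 7 [00111]: (((NOT 1 IMPLIES NOT 1) AND (NOT 1 AND 0)) OR (0 XOR 0)) -> 0
  row 8 [01000]: (((NOT 0 IMPLIES NOT 0) AND (NOT 0 AND 0)) OR (0 XOR 1)) -> 1
  row 9 [01001]: (((NOT 0 IMPLIES NOT 1) AND (NOT 0 AND 0)) OR (0 XOR 1)) -> 1
  row 10 [01010]: (((NOT 1 IMPLIES NOT 0) AND (NOT 0 AND 0)) OR (0 XOR 1)) -> 1
  row 11 [01011]: (((NOT 1 IMPLIES NOT 1) AND (NOT 0 AND 0)) OR (0 XOR 1)) -> 1
  row 12 [01100]: (((NOT 0 IMPLIES NOT 0) AND (NOT 1 AND 0)) OR (0 XOR 1)) -> 1
  row 13 [01101]: (((NOT 0 IMPLIES NOT 1) AND (NOT 1 AND 0)) OR (0 XOR 1)) -> 1
  row 14 [01110]: (((NOT 1 IMPLIES NOT 0) AND (NOT 1 AND 0)) OR (0 XOR 1)) -> 1
  row 15 [01111]: (((NOT 1 IMPLIES NOT 1) AND (NOT 1 AND 0)) OR (0 XOR 1)) -> 1
  row 16 [10000]: (((NOT 0 IMPLIES NOT 0) AND (NOT 0 AND 1)) OR (1 XOR 0)) -> 1
  row 17 [10001]: (((NOT 0 IMPLIES NOT 1) AND (NOT 0 AND 1)) OR (1 XOR 0)) -> 1
  row 18 [10010]: (((NOT 1 IMPLIES NOT 0) AND (NOT 0 AND 1)) OR (1 XOR 0)) -> 1
  row 19 [10011]: (((NOT 1 IMPLIES NOT 1) AND (NOT 0 AND 1)) OR (1 XOR 0)) -> 1
  row 20 [10100]: (((NOT 0 IMPLIES NOT 0) AND (NOT 1 AND 1)) OR (1 XOR 0)) -> 1
  row 21 [10101]: (((NOT 0 IMPLIES NOT 1) AND (NOT 1 AND 1)) OR (1 XOR 0)) -> 1
  row 22 [10110]: (((NOT 1 IMPLIES NOT 0) AND (NOT 1 AND 1)) OR (1 XOR 0)) -> 1
  row 23 [10111]: (((NOT 1 IMPLIES NOT 1) AND (NOT 1 AND 1)) OR (1 XOR 0)) -> 1
  row 24 [11000]: (((NOT 0 IMPLIES NOT 0) AND (NOT 0 AND 1)) OR (1 XOR 1)) -> 1
  row 25 [11001]: (((NOT 0 IMPLIES NOT 1) AND (NOT 0 AND 1)) OR (1 XOR 1)) -> 0
  row 26 [11010]: (((NOT 1 IMPLIES NOT 0) AND (NOT 0 AND 1)) OR (1 XOR 1)) -> 1
  row 27 [11011]: (((NOT 1 IMPLIES NOT 1) AND (NOT 0 AND 1)) OR (1 XOR 1)) -> 1
  row 28 [11100]: (((NOT 0 IMPLIES NOT 0) AND (NOT 1 AND 1)) OR (1 XOR 1)) -> 0
  row 29 [11101]: (((NOT 0 IMPLIES NOT 1) AND (NOT 1 AND 1)) OR (1 XOR 1)) -> 0
  row 30 [11110]: (((NOT 1 IMPLIES NOT 0) AND (NOT 1 AND 1)) OR (1 XOR 1)) -> 0
  row 31 [11111]: (((NOT 1 IMPLIES NOT 1) AND (NOT 1 AND 1)) OR (1 XOR 1)) -> 0
Full result column, 4 rows per line (a,b,c fixed per line; d,e runs 00..11 left to right):
  rows 0-3 [a,b,c=000]: 0000  = hex 0
  rows 4-7 [a,b,c=001]: 0000  = hex 0
  rows 8-11 [a,b,c=010]: 1111  = hex F
  rows 12-15 [a,b,c=011]: 1111  = hex F
  rows 16-19 [a,b,c=100]: 1111  = hex F
  rows 20-23 [a,b,c=101]: 1111  = hex F
  rows 24-27 [a,b,c=110]: 1011  = hex B
  rows 28-31 [a,b,c=111]: 0000  = hex 0
Output column (row 0 .. row 31) = 00000000111111111111111110110000
Output column grouped in 4s = 0000 0000 1111 1111 1111 1111 1011 0000 = 0x00FFFFB0
Convert to decimal digit by digit (value = value*16 + digit):
  0 -> 0
  0*16 + 0 = 0
  0*16 + 15 (F) = 15
  15*16 + 15 (F) = 255
  255*16 + 15 (F) = 4095
  4095*16 + 15 (F) = 65535
  65535*16 + 11 (B) = 1048571
  1048571*16 + 0 = 16777136
Decimal = 16777136

16777136


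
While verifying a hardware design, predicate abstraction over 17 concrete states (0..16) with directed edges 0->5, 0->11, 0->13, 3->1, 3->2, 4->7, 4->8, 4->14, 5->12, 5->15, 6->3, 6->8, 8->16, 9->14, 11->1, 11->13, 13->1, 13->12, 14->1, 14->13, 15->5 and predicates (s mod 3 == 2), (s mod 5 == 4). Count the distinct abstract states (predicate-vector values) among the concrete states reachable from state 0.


BFS from 0:
Concrete reachable: {0, 1, 5, 11, 12, 13, 15}
Abstract via predicates (s mod 3 == 2), (s mod 5 == 4):
  (0,0) <- {0, 1, 12, 13, 15}
  (1,0) <- {5, 11}
Distinct abstract states = 2

2


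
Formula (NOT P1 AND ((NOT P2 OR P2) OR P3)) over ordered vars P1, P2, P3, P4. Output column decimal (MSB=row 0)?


Formula: (NOT P1 AND ((NOT P2 OR P2) OR P3)) over P1, P2, P3, P4 (16 rows)
Evaluate each row (bits = P1,P2,P3,P4, MSB first):
  row 0 [0000]: (NOT 0 AND ((NOT 0 OR 0) OR 0)) -> 1
  row 1 [0001]: (NOT 0 AND ((NOT 0 OR 0) OR 0)) -> 1
  row 2 [0010]: (NOT 0 AND ((NOT 0 OR 0) OR 1)) -> 1
  row 3 [0011]: (NOT 0 AND ((NOT 0 OR 0) OR 1)) -> 1
  row 4 [0100]: (NOT 0 AND ((NOT 1 OR 1) OR 0)) -> 1
  row 5 [0101]: (NOT 0 AND ((NOT 1 OR 1) OR 0)) -> 1
  row 6 [0110]: (NOT 0 AND ((NOT 1 OR 1) OR 1)) -> 1
  row 7 [0111]: (NOT 0 AND ((NOT 1 OR 1) OR 1)) -> 1
  row 8 [1000]: (NOT 1 AND ((NOT 0 OR 0) OR 0)) -> 0
  row 9 [1001]: (NOT 1 AND ((NOT 0 OR 0) OR 0)) -> 0
  row 10 [1010]: (NOT 1 AND ((NOT 0 OR 0) OR 1)) -> 0
  row 11 [1011]: (NOT 1 AND ((NOT 0 OR 0) OR 1)) -> 0
  row 12 [1100]: (NOT 1 AND ((NOT 1 OR 1) OR 0)) -> 0
  row 13 [1101]: (NOT 1 AND ((NOT 1 OR 1) OR 0)) -> 0
  row 14 [1110]: (NOT 1 AND ((NOT 1 OR 1) OR 1)) -> 0
  row 15 [1111]: (NOT 1 AND ((NOT 1 OR 1) OR 1)) -> 0
Full result column, 4 rows per line (P1,P2 fixed per line; P3,P4 runs 00..11 left to right):
  rows 0-3 [P1,P2=00]: 1111  = hex F
  rows 4-7 [P1,P2=01]: 1111  = hex F
  rows 8-11 [P1,P2=10]: 0000  = hex 0
  rows 12-15 [P1,P2=11]: 0000  = hex 0
Output column (row 0 .. row 15) = 1111111100000000
Output column grouped in 4s = 1111 1111 0000 0000 = 0xFF00
Convert to decimal digit by digit (value = value*16 + digit):
  F -> 15
  15*16 + 15 (F) = 255
  255*16 + 0 = 4080
  4080*16 + 0 = 65280
Decimal = 65280

65280


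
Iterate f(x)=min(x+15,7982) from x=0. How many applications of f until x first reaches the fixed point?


Step 1: x=0, cap=7982, increment=15
Step 2: x grows by 15 each step until capped at 7982; fixed point is x=7982
Step 3: iterations = ceil(7982/15) = 533

533


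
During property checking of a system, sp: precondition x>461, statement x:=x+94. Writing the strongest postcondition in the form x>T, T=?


Formula: sp(P, x:=E) = exists old_x. (x = E[old_x/x]) AND P[old_x/x] (old_x is the value of x before the assignment; eliminate old_x by solving x = E[old_x/x] for old_x)
Step 1: Precondition P: x>461, i.e. old_x > 461
Step 2: Assignment gives x = old_x + 94, so old_x = x - 94
Step 3: Substitute into P: x - 94 > 461
Step 4: Simplify: x > 461+94 = 555

555


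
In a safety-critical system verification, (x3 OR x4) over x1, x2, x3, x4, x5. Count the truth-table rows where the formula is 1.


Formula: (x3 OR x4) over 5 vars (32 rows)
Evaluate each row (x1, x2, x3, x4, x5 as bits, MSB first):
  row 0 [00000]: (0 OR 0) -> 0
  row 1 [00001]: (0 OR 0) -> 0
  row 2 [00010]: (0 OR 1) -> 1
  row 3 [00011]: (0 OR 1) -> 1
  row 4 [00100]: (1 OR 0) -> 1
  row 5 [00101]: (1 OR 0) -> 1
  row 6 [00110]: (1 OR 1) -> 1
  row 7 [00111]: (1 OR 1) -> 1
  row 8 [01000]: (0 OR 0) -> 0
  row 9 [01001]: (0 OR 0) -> 0
  row 10 [01010]: (0 OR 1) -> 1
  row 11 [01011]: (0 OR 1) -> 1
  row 12 [01100]: (1 OR 0) -> 1
  row 13 [01101]: (1 OR 0) -> 1
  row 14 [01110]: (1 OR 1) -> 1
  row 15 [01111]: (1 OR 1) -> 1
  row 16 [10000]: (0 OR 0) -> 0
  row 17 [10001]: (0 OR 0) -> 0
  row 18 [10010]: (0 OR 1) -> 1
  row 19 [10011]: (0 OR 1) -> 1
  row 20 [10100]: (1 OR 0) -> 1
  row 21 [10101]: (1 OR 0) -> 1
  row 22 [10110]: (1 OR 1) -> 1
  row 23 [10111]: (1 OR 1) -> 1
  row 24 [11000]: (0 OR 0) -> 0
  row 25 [11001]: (0 OR 0) -> 0
  row 26 [11010]: (0 OR 1) -> 1
  row 27 [11011]: (0 OR 1) -> 1
  row 28 [11100]: (1 OR 0) -> 1
  row 29 [11101]: (1 OR 0) -> 1
  row 30 [11110]: (1 OR 1) -> 1
  row 31 [11111]: (1 OR 1) -> 1
Full result column, 8 rows per line (x1,x2 fixed per line; x3,x4,x5 runs 000..111 left to right):
  rows 0-7 [x1,x2=00]: 00111111  (ones: 6)
  rows 8-15 [x1,x2=01]: 00111111  (ones: 6)
  rows 16-23 [x1,x2=10]: 00111111  (ones: 6)
  rows 24-31 [x1,x2=11]: 00111111  (ones: 6)
Count of 1-rows = 6+6+6+6 = 24

24


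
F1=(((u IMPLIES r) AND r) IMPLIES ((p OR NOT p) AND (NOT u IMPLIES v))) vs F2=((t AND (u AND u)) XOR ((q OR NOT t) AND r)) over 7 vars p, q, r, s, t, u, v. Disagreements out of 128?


F1 = (((u IMPLIES r) AND r) IMPLIES ((p OR NOT p) AND (NOT u IMPLIES v)))
F2 = ((t AND (u AND u)) XOR ((q OR NOT t) AND r))
Evaluate both on each of 128 rows (bits = p,q,r,s,t,u,v):
  row 0 [0000000]: F1=1 F2=0 (differ) -> 1
  row 1 [0000001]: F1=1 F2=0 (differ) -> 1
  row 2 [0000010]: F1=1 F2=0 (differ) -> 1
  row 3 [0000011]: F1=1 F2=0 (differ) -> 1
  row 4 [0000100]: F1=1 F2=0 (differ) -> 1
  (every remaining row is evaluated the same way; all 128 results are listed next)
Full result column, 8 rows per line (p,q,r,s fixed per line; t,u,v runs 000..111 left to right):
  rows 0-7 [p,q,r,s=0000]: 11111100  (ones: 6)
  rows 8-15 [p,q,r,s=0001]: 11111100  (ones: 6)
  rows 16-23 [p,q,r,s=0010]: 10000100  (ones: 2)
  rows 24-31 [p,q,r,s=0011]: 10000100  (ones: 2)
  rows 32-39 [p,q,r,s=0100]: 11111100  (ones: 6)
  rows 40-47 [p,q,r,s=0101]: 11111100  (ones: 6)
  rows 48-55 [p,q,r,s=0110]: 10001011  (ones: 4)
  rows 56-63 [p,q,r,s=0111]: 10001011  (ones: 4)
  rows 64-71 [p,q,r,s=1000]: 11111100  (ones: 6)
  rows 72-79 [p,q,r,s=1001]: 11111100  (ones: 6)
  rows 80-87 [p,q,r,s=1010]: 10000100  (ones: 2)
  rows 88-95 [p,q,r,s=1011]: 10000100  (ones: 2)
  rows 96-103 [p,q,r,s=1100]: 11111100  (ones: 6)
  rows 104-111 [p,q,r,s=1101]: 11111100  (ones: 6)
  rows 112-119 [p,q,r,s=1110]: 10001011  (ones: 4)
  rows 120-127 [p,q,r,s=1111]: 10001011  (ones: 4)
Disagreements = 6+6+2+2+6+6+4+4+6+6+2+2+6+6+4+4 = 72

72


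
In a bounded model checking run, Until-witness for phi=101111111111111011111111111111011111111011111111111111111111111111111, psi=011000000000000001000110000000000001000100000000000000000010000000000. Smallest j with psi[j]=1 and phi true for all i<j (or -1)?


(phi U psi) at 0: need smallest j with psi[j]=1 and phi[i]=1 for all i in [0,j).
Scan from step 0:
  step 0: phi=1, psi=0 -> continue
  step 1: psi=1 and phi held for [0,1) -> witness found
Witness step = 1

1


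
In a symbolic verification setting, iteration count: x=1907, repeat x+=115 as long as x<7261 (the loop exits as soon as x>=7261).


Step 1: x goes from 1907 toward 7261 by 115; the body runs while x<7261, so iterations = ceil((bound-start)/step)
Step 2: Distance=5354
Step 3: ceil(5354/115)=47

47


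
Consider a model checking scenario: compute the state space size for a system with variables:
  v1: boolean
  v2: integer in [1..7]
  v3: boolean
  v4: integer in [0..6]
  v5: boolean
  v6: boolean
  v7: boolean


State space = product of domain sizes of all variables.
Domain sizes:
  v1 (boolean): 2
  v2 (integer in [1..7]): 7
  v3 (boolean): 2
  v4 (integer in [0..6]): 7
  v5 (boolean): 2
  v6 (boolean): 2
  v7 (boolean): 2
Product = 2 * 7 * 2 * 7 * 2 * 2 * 2 = 1568

1568


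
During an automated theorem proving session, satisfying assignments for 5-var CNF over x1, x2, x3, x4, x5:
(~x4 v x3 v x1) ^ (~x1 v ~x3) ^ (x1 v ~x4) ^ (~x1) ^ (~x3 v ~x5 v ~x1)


CNF with 5 clauses over 5 vars (32 assignments).
An assignment satisfies CNF iff every clause has >=1 true literal.
Check each row (bits = x1,x2,x3,x4,x5; clause T/F shown):
  row 0 [00000]: clauses=TTTTT -> 1
  row 1 [00001]: clauses=TTTTT -> 1
  row 2 [00010]: clauses=FTFTT -> 0
  row 3 [00011]: clauses=FTFTT -> 0
  row 4 [00100]: clauses=TTTTT -> 1
  row 5 [00101]: clauses=TTTTT -> 1
  row 6 [00110]: clauses=TTFTT -> 0
  row 7 [00111]: clauses=TTFTT -> 0
  row 8 [01000]: clauses=TTTTT -> 1
  row 9 [01001]: clauses=TTTTT -> 1
  row 10 [01010]: clauses=FTFTT -> 0
  row 11 [01011]: clauses=FTFTT -> 0
  row 12 [01100]: clauses=TTTTT -> 1
  row 13 [01101]: clauses=TTTTT -> 1
  row 14 [01110]: clauses=TTFTT -> 0
  row 15 [01111]: clauses=TTFTT -> 0
  row 16 [10000]: clauses=TTTFT -> 0
  row 17 [10001]: clauses=TTTFT -> 0
  row 18 [10010]: clauses=TTTFT -> 0
  row 19 [10011]: clauses=TTTFT -> 0
  row 20 [10100]: clauses=TFTFT -> 0
  row 21 [10101]: clauses=TFTFF -> 0
  row 22 [10110]: clauses=TFTFT -> 0
  row 23 [10111]: clauses=TFTFF -> 0
  row 24 [11000]: clauses=TTTFT -> 0
  row 25 [11001]: clauses=TTTFT -> 0
  row 26 [11010]: clauses=TTTFT -> 0
  row 27 [11011]: clauses=TTTFT -> 0
  row 28 [11100]: clauses=TFTFT -> 0
  row 29 [11101]: clauses=TFTFF -> 0
  row 30 [11110]: clauses=TFTFT -> 0
  row 31 [11111]: clauses=TFTFF -> 0
Full result column, 8 rows per line (x1,x2 fixed per line; x3,x4,x5 runs 000..111 left to right):
  rows 0-7 [x1,x2=00]: 11001100  (ones: 4)
  rows 8-15 [x1,x2=01]: 11001100  (ones: 4)
  rows 16-23 [x1,x2=10]: 00000000  (ones: 0)
  rows 24-31 [x1,x2=11]: 00000000  (ones: 0)
Satisfying assignments = 4+4+0+0 = 8

8


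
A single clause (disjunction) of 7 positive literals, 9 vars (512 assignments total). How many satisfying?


Step 1: Total=2^9=512
Step 2: Unsat when all 7 false: 2^2=4
Step 3: Sat=512-4=508

508


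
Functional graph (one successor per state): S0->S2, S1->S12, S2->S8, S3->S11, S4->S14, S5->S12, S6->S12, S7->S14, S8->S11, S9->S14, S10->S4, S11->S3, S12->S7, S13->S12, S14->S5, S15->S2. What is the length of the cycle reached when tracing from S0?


Trace from S0 until a state repeats:
  S0 -> S2 -> S8 -> S11 -> S3 -> S11
S11 first seen at step 3, revisited at step 5.
Cycle length = 5 - 3 = 2

2


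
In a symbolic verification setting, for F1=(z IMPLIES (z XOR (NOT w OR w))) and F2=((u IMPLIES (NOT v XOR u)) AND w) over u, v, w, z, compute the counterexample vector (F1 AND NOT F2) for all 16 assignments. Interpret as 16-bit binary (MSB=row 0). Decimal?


F1 = (z IMPLIES (z XOR (NOT w OR w)))
F2 = ((u IMPLIES (NOT v XOR u)) AND w)
Counterexample to F1=>F2 is where F1=1 and F2=0.
Evaluate each row (bits = u,v,w,z, MSB first):
  row 0 [0000]: F1=1 F2=0 -> F1&~F2 -> 1
  row 1 [0001]: F1=0 F2=0 -> F1&~F2 -> 0
  row 2 [0010]: F1=1 F2=1 -> F1&~F2 -> 0
  row 3 [0011]: F1=0 F2=1 -> F1&~F2 -> 0
  row 4 [0100]: F1=1 F2=0 -> F1&~F2 -> 1
  row 5 [0101]: F1=0 F2=0 -> F1&~F2 -> 0
  row 6 [0110]: F1=1 F2=1 -> F1&~F2 -> 0
  row 7 [0111]: F1=0 F2=1 -> F1&~F2 -> 0
  row 8 [1000]: F1=1 F2=0 -> F1&~F2 -> 1
  row 9 [1001]: F1=0 F2=0 -> F1&~F2 -> 0
  row 10 [1010]: F1=1 F2=0 -> F1&~F2 -> 1
  row 11 [1011]: F1=0 F2=0 -> F1&~F2 -> 0
  row 12 [1100]: F1=1 F2=0 -> F1&~F2 -> 1
  row 13 [1101]: F1=0 F2=0 -> F1&~F2 -> 0
  row 14 [1110]: F1=1 F2=1 -> F1&~F2 -> 0
  row 15 [1111]: F1=0 F2=1 -> F1&~F2 -> 0
Full result column, 4 rows per line (u,v fixed per line; w,z runs 00..11 left to right):
  rows 0-3 [u,v=00]: 1000  = hex 8
  rows 4-7 [u,v=01]: 1000  = hex 8
  rows 8-11 [u,v=10]: 1010  = hex A
  rows 12-15 [u,v=11]: 1000  = hex 8
Counterexample vector (row 0 .. row 15) = 1000100010101000
Output column grouped in 4s = 1000 1000 1010 1000 = 0x88A8
Convert to decimal digit by digit (value = value*16 + digit):
  8 -> 8
  8*16 + 8 = 136
  136*16 + 10 (A) = 2186
  2186*16 + 8 = 34984
Decimal = 34984

34984


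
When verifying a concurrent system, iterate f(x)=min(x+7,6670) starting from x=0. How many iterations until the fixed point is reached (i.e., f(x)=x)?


Step 1: x=0, cap=6670, increment=7
Step 2: x grows by 7 each step until capped at 6670; fixed point is x=6670
Step 3: iterations = ceil(6670/7) = 953

953


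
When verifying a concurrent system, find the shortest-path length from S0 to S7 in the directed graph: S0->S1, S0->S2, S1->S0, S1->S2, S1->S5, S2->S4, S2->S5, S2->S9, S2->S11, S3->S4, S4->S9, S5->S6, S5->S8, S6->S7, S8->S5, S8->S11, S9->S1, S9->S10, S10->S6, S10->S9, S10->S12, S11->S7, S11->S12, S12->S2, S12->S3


BFS layer-by-layer from S0:
  dist 0: {S0}
  dist 1: {S1, S2}
  dist 2: {S4, S5, S9, S11}
  dist 3: {S6, S7, S8, S10, S12}
  -> S7 reached at distance 3
Shortest path length = 3

3


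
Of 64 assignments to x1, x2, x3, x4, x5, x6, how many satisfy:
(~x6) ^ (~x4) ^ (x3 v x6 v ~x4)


CNF with 3 clauses over 6 vars (64 assignments).
An assignment satisfies CNF iff every clause has >=1 true literal.
Check each row (bits = x1,x2,x3,x4,x5,x6; clause T/F shown):
  row 0 [000000]: clauses=TTT -> 1
  row 1 [000001]: clauses=FTT -> 0
  row 2 [000010]: clauses=TTT -> 1
  row 3 [000011]: clauses=FTT -> 0
  row 4 [000100]: clauses=TFF -> 0
  (every remaining row is evaluated the same way; all 64 results are listed next)
Full result column, 8 rows per line (x1,x2,x3 fixed per line; x4,x5,x6 runs 000..111 left to right):
  rows 0-7 [x1,x2,x3=000]: 10100000  (ones: 2)
  rows 8-15 [x1,x2,x3=001]: 10100000  (ones: 2)
  rows 16-23 [x1,x2,x3=010]: 10100000  (ones: 2)
  rows 24-31 [x1,x2,x3=011]: 10100000  (ones: 2)
  rows 32-39 [x1,x2,x3=100]: 10100000  (ones: 2)
  rows 40-47 [x1,x2,x3=101]: 10100000  (ones: 2)
  rows 48-55 [x1,x2,x3=110]: 10100000  (ones: 2)
  rows 56-63 [x1,x2,x3=111]: 10100000  (ones: 2)
Satisfying assignments = 2+2+2+2+2+2+2+2 = 16

16


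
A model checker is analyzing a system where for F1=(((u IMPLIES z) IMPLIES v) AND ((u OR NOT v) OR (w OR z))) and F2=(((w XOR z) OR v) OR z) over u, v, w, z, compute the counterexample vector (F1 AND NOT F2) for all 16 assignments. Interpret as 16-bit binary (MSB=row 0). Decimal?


F1 = (((u IMPLIES z) IMPLIES v) AND ((u OR NOT v) OR (w OR z)))
F2 = (((w XOR z) OR v) OR z)
Counterexample to F1=>F2 is where F1=1 and F2=0.
Evaluate each row (bits = u,v,w,z, MSB first):
  row 0 [0000]: F1=0 F2=0 -> F1&~F2 -> 0
  row 1 [0001]: F1=0 F2=1 -> F1&~F2 -> 0
  row 2 [0010]: F1=0 F2=1 -> F1&~F2 -> 0
  row 3 [0011]: F1=0 F2=1 -> F1&~F2 -> 0
  row 4 [0100]: F1=0 F2=1 -> F1&~F2 -> 0
  row 5 [0101]: F1=1 F2=1 -> F1&~F2 -> 0
  row 6 [0110]: F1=1 F2=1 -> F1&~F2 -> 0
  row 7 [0111]: F1=1 F2=1 -> F1&~F2 -> 0
  row 8 [1000]: F1=1 F2=0 -> F1&~F2 -> 1
  row 9 [1001]: F1=0 F2=1 -> F1&~F2 -> 0
  row 10 [1010]: F1=1 F2=1 -> F1&~F2 -> 0
  row 11 [1011]: F1=0 F2=1 -> F1&~F2 -> 0
  row 12 [1100]: F1=1 F2=1 -> F1&~F2 -> 0
  row 13 [1101]: F1=1 F2=1 -> F1&~F2 -> 0
  row 14 [1110]: F1=1 F2=1 -> F1&~F2 -> 0
  row 15 [1111]: F1=1 F2=1 -> F1&~F2 -> 0
Full result column, 4 rows per line (u,v fixed per line; w,z runs 00..11 left to right):
  rows 0-3 [u,v=00]: 0000  = hex 0
  rows 4-7 [u,v=01]: 0000  = hex 0
  rows 8-11 [u,v=10]: 1000  = hex 8
  rows 12-15 [u,v=11]: 0000  = hex 0
Counterexample vector (row 0 .. row 15) = 0000000010000000
Output column grouped in 4s = 0000 0000 1000 0000 = 0x0080
Convert to decimal digit by digit (value = value*16 + digit):
  0 -> 0
  0*16 + 0 = 0
  0*16 + 8 = 8
  8*16 + 0 = 128
Decimal = 128

128


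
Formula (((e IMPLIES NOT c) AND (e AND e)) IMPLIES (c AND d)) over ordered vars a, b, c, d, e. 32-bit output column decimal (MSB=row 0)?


Formula: (((e IMPLIES NOT c) AND (e AND e)) IMPLIES (c AND d)) over a, b, c, d, e (32 rows)
Evaluate each row (bits = a,b,c,d,e, MSB first):
  row 0 [00000]: (((0 IMPLIES NOT 0) AND (0 AND 0)) IMPLIES (0 AND 0)) -> 1
  row 1 [00001]: (((1 IMPLIES NOT 0) AND (1 AND 1)) IMPLIES (0 AND 0)) -> 0
  row 2 [00010]: (((0 IMPLIES NOT 0) AND (0 AND 0)) IMPLIES (0 AND 1)) -> 1
  row 3 [00011]: (((1 IMPLIES NOT 0) AND (1 AND 1)) IMPLIES (0 AND 1)) -> 0
  row 4 [00100]: (((0 IMPLIES NOT 1) AND (0 AND 0)) IMPLIES (1 AND 0)) -> 1
  row 5 [00101]: (((1 IMPLIES NOT 1) AND (1 AND 1)) IMPLIES (1 AND 0)) -> 1
  row 6 [00110]: (((0 IMPLIES NOT 1) AND (0 AND 0)) IMPLIES (1 AND 1)) -> 1
  row 7 [00111]: (((1 IMPLIES NOT 1) AND (1 AND 1)) IMPLIES (1 AND 1)) -> 1
  row 8 [01000]: (((0 IMPLIES NOT 0) AND (0 AND 0)) IMPLIES (0 AND 0)) -> 1
  row 9 [01001]: (((1 IMPLIES NOT 0) AND (1 AND 1)) IMPLIES (0 AND 0)) -> 0
  row 10 [01010]: (((0 IMPLIES NOT 0) AND (0 AND 0)) IMPLIES (0 AND 1)) -> 1
  row 11 [01011]: (((1 IMPLIES NOT 0) AND (1 AND 1)) IMPLIES (0 AND 1)) -> 0
  row 12 [01100]: (((0 IMPLIES NOT 1) AND (0 AND 0)) IMPLIES (1 AND 0)) -> 1
  row 13 [01101]: (((1 IMPLIES NOT 1) AND (1 AND 1)) IMPLIES (1 AND 0)) -> 1
  row 14 [01110]: (((0 IMPLIES NOT 1) AND (0 AND 0)) IMPLIES (1 AND 1)) -> 1
  row 15 [01111]: (((1 IMPLIES NOT 1) AND (1 AND 1)) IMPLIES (1 AND 1)) -> 1
  row 16 [10000]: (((0 IMPLIES NOT 0) AND (0 AND 0)) IMPLIES (0 AND 0)) -> 1
  row 17 [10001]: (((1 IMPLIES NOT 0) AND (1 AND 1)) IMPLIES (0 AND 0)) -> 0
  row 18 [10010]: (((0 IMPLIES NOT 0) AND (0 AND 0)) IMPLIES (0 AND 1)) -> 1
  row 19 [10011]: (((1 IMPLIES NOT 0) AND (1 AND 1)) IMPLIES (0 AND 1)) -> 0
  row 20 [10100]: (((0 IMPLIES NOT 1) AND (0 AND 0)) IMPLIES (1 AND 0)) -> 1
  row 21 [10101]: (((1 IMPLIES NOT 1) AND (1 AND 1)) IMPLIES (1 AND 0)) -> 1
  row 22 [10110]: (((0 IMPLIES NOT 1) AND (0 AND 0)) IMPLIES (1 AND 1)) -> 1
  row 23 [10111]: (((1 IMPLIES NOT 1) AND (1 AND 1)) IMPLIES (1 AND 1)) -> 1
  row 24 [11000]: (((0 IMPLIES NOT 0) AND (0 AND 0)) IMPLIES (0 AND 0)) -> 1
  row 25 [11001]: (((1 IMPLIES NOT 0) AND (1 AND 1)) IMPLIES (0 AND 0)) -> 0
  row 26 [11010]: (((0 IMPLIES NOT 0) AND (0 AND 0)) IMPLIES (0 AND 1)) -> 1
  row 27 [11011]: (((1 IMPLIES NOT 0) AND (1 AND 1)) IMPLIES (0 AND 1)) -> 0
  row 28 [11100]: (((0 IMPLIES NOT 1) AND (0 AND 0)) IMPLIES (1 AND 0)) -> 1
  row 29 [11101]: (((1 IMPLIES NOT 1) AND (1 AND 1)) IMPLIES (1 AND 0)) -> 1
  row 30 [11110]: (((0 IMPLIES NOT 1) AND (0 AND 0)) IMPLIES (1 AND 1)) -> 1
  row 31 [11111]: (((1 IMPLIES NOT 1) AND (1 AND 1)) IMPLIES (1 AND 1)) -> 1
Full result column, 4 rows per line (a,b,c fixed per line; d,e runs 00..11 left to right):
  rows 0-3 [a,b,c=000]: 1010  = hex A
  rows 4-7 [a,b,c=001]: 1111  = hex F
  rows 8-11 [a,b,c=010]: 1010  = hex A
  rows 12-15 [a,b,c=011]: 1111  = hex F
  rows 16-19 [a,b,c=100]: 1010  = hex A
  rows 20-23 [a,b,c=101]: 1111  = hex F
  rows 24-27 [a,b,c=110]: 1010  = hex A
  rows 28-31 [a,b,c=111]: 1111  = hex F
Output column (row 0 .. row 31) = 10101111101011111010111110101111
Output column grouped in 4s = 1010 1111 1010 1111 1010 1111 1010 1111 = 0xAFAFAFAF
Convert to decimal digit by digit (value = value*16 + digit):
  A -> 10
  10*16 + 15 (F) = 175
  175*16 + 10 (A) = 2810
  2810*16 + 15 (F) = 44975
  44975*16 + 10 (A) = 719610
  719610*16 + 15 (F) = 11513775
  11513775*16 + 10 (A) = 184220410
  184220410*16 + 15 (F) = 2947526575
Decimal = 2947526575

2947526575


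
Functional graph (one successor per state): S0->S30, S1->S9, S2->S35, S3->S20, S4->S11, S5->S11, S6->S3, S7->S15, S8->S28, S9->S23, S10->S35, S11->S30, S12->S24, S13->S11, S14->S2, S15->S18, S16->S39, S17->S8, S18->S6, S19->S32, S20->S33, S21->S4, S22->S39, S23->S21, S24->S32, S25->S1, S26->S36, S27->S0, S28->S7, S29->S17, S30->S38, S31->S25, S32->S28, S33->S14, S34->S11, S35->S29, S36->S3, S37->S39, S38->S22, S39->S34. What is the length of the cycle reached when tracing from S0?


Trace from S0 until a state repeats:
  S0 -> S30 -> S38 -> S22 -> S39 -> S34 -> S11 -> S30
S30 first seen at step 1, revisited at step 7.
Cycle length = 7 - 1 = 6

6


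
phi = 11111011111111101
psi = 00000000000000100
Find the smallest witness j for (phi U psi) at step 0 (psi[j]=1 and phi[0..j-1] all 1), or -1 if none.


(phi U psi) at 0: need smallest j with psi[j]=1 and phi[i]=1 for all i in [0,j).
Scan from step 0:
  step 0: phi=1, psi=0 -> continue
  step 1: phi=1, psi=0 -> continue
  step 2: phi=1, psi=0 -> continue
  step 3: phi=1, psi=0 -> continue
  step 5: phi=0 -> phi-prefix broken from here
  step 14: psi=1 but phi already failed -> not a witness
  end of trace: no witness -> -1
Witness step = -1

-1


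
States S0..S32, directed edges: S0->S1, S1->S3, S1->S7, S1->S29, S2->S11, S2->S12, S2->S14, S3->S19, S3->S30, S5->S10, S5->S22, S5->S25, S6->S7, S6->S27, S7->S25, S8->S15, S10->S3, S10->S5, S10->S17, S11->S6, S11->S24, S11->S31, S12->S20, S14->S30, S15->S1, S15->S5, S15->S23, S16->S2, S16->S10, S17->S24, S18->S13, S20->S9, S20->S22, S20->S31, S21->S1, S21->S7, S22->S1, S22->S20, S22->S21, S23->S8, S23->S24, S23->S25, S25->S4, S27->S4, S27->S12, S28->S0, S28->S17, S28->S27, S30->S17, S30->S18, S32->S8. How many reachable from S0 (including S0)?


BFS from S0:
  layer 0: {S0}
  layer 1: {S1}
  layer 2: {S3, S7, S29}
  layer 3: {S19, S25, S30}
  layer 4: {S4, S17, S18}
  layer 5: {S13, S24}
Reachable set: {S0, S1, S3, S4, S7, S13, S17, S18, S19, S24, S25, S29, S30}
Count = 13

13


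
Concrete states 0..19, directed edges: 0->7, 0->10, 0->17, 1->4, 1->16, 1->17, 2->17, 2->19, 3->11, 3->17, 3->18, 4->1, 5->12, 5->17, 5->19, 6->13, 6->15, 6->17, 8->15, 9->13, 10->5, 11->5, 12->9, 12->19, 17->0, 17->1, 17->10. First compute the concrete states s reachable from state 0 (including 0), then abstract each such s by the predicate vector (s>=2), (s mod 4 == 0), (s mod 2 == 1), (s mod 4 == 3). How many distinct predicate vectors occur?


BFS from 0:
Concrete reachable: {0, 1, 4, 5, 7, 9, 10, 12, 13, 16, 17, 19}
Abstract via predicates (s>=2), (s mod 4 == 0), (s mod 2 == 1), (s mod 4 == 3):
  (0,0,1,0) <- {1}
  (0,1,0,0) <- {0}
  (1,0,0,0) <- {10}
  (1,0,1,0) <- {5, 9, 13, 17}
  (1,0,1,1) <- {7, 19}
  (1,1,0,0) <- {4, 12, 16}
Distinct abstract states = 6

6


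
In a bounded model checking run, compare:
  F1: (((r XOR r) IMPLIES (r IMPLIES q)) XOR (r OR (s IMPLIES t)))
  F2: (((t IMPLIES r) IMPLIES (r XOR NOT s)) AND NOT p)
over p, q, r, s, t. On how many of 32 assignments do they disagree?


F1 = (((r XOR r) IMPLIES (r IMPLIES q)) XOR (r OR (s IMPLIES t)))
F2 = (((t IMPLIES r) IMPLIES (r XOR NOT s)) AND NOT p)
Evaluate both on each of 32 rows (bits = p,q,r,s,t):
  row 0 [00000]: F1=0 F2=1 (differ) -> 1
  row 1 [00001]: F1=0 F2=1 (differ) -> 1
  row 2 [00010]: F1=1 F2=0 (differ) -> 1
  row 3 [00011]: F1=0 F2=1 (differ) -> 1
  row 4 [00100]: F1=0 F2=0 -> 0
  row 5 [00101]: F1=0 F2=0 -> 0
  row 6 [00110]: F1=0 F2=1 (differ) -> 1
  row 7 [00111]: F1=0 F2=1 (differ) -> 1
  row 8 [01000]: F1=0 F2=1 (differ) -> 1
  row 9 [01001]: F1=0 F2=1 (differ) -> 1
  row 10 [01010]: F1=1 F2=0 (differ) -> 1
  row 11 [01011]: F1=0 F2=1 (differ) -> 1
  row 12 [01100]: F1=0 F2=0 -> 0
  row 13 [01101]: F1=0 F2=0 -> 0
  row 14 [01110]: F1=0 F2=1 (differ) -> 1
  row 15 [01111]: F1=0 F2=1 (differ) -> 1
  row 16 [10000]: F1=0 F2=0 -> 0
  row 17 [10001]: F1=0 F2=0 -> 0
  row 18 [10010]: F1=1 F2=0 (differ) -> 1
  row 19 [10011]: F1=0 F2=0 -> 0
  row 20 [10100]: F1=0 F2=0 -> 0
  row 21 [10101]: F1=0 F2=0 -> 0
  row 22 [10110]: F1=0 F2=0 -> 0
  row 23 [10111]: F1=0 F2=0 -> 0
  row 24 [11000]: F1=0 F2=0 -> 0
  row 25 [11001]: F1=0 F2=0 -> 0
  row 26 [11010]: F1=1 F2=0 (differ) -> 1
  row 27 [11011]: F1=0 F2=0 -> 0
  row 28 [11100]: F1=0 F2=0 -> 0
  row 29 [11101]: F1=0 F2=0 -> 0
  row 30 [11110]: F1=0 F2=0 -> 0
  row 31 [11111]: F1=0 F2=0 -> 0
Full result column, 8 rows per line (p,q fixed per line; r,s,t runs 000..111 left to right):
  rows 0-7 [p,q=00]: 11110011  (ones: 6)
  rows 8-15 [p,q=01]: 11110011  (ones: 6)
  rows 16-23 [p,q=10]: 00100000  (ones: 1)
  rows 24-31 [p,q=11]: 00100000  (ones: 1)
Disagreements = 6+6+1+1 = 14

14


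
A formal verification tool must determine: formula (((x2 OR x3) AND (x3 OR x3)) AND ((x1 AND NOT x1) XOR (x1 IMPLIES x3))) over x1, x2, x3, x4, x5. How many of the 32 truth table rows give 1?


Formula: (((x2 OR x3) AND (x3 OR x3)) AND ((x1 AND NOT x1) XOR (x1 IMPLIES x3))) over 5 vars (32 rows)
Evaluate each row (x1, x2, x3, x4, x5 as bits, MSB first):
  row 0 [00000]: (((0 OR 0) AND (0 OR 0)) AND ((0 AND NOT 0) XOR (0 IMPLIES 0))) -> 0
  row 1 [00001]: (((0 OR 0) AND (0 OR 0)) AND ((0 AND NOT 0) XOR (0 IMPLIES 0))) -> 0
  row 2 [00010]: (((0 OR 0) AND (0 OR 0)) AND ((0 AND NOT 0) XOR (0 IMPLIES 0))) -> 0
  row 3 [00011]: (((0 OR 0) AND (0 OR 0)) AND ((0 AND NOT 0) XOR (0 IMPLIES 0))) -> 0
  row 4 [00100]: (((0 OR 1) AND (1 OR 1)) AND ((0 AND NOT 0) XOR (0 IMPLIES 1))) -> 1
  row 5 [00101]: (((0 OR 1) AND (1 OR 1)) AND ((0 AND NOT 0) XOR (0 IMPLIES 1))) -> 1
  row 6 [00110]: (((0 OR 1) AND (1 OR 1)) AND ((0 AND NOT 0) XOR (0 IMPLIES 1))) -> 1
  row 7 [00111]: (((0 OR 1) AND (1 OR 1)) AND ((0 AND NOT 0) XOR (0 IMPLIES 1))) -> 1
  row 8 [01000]: (((1 OR 0) AND (0 OR 0)) AND ((0 AND NOT 0) XOR (0 IMPLIES 0))) -> 0
  row 9 [01001]: (((1 OR 0) AND (0 OR 0)) AND ((0 AND NOT 0) XOR (0 IMPLIES 0))) -> 0
  row 10 [01010]: (((1 OR 0) AND (0 OR 0)) AND ((0 AND NOT 0) XOR (0 IMPLIES 0))) -> 0
  row 11 [01011]: (((1 OR 0) AND (0 OR 0)) AND ((0 AND NOT 0) XOR (0 IMPLIES 0))) -> 0
  row 12 [01100]: (((1 OR 1) AND (1 OR 1)) AND ((0 AND NOT 0) XOR (0 IMPLIES 1))) -> 1
  row 13 [01101]: (((1 OR 1) AND (1 OR 1)) AND ((0 AND NOT 0) XOR (0 IMPLIES 1))) -> 1
  row 14 [01110]: (((1 OR 1) AND (1 OR 1)) AND ((0 AND NOT 0) XOR (0 IMPLIES 1))) -> 1
  row 15 [01111]: (((1 OR 1) AND (1 OR 1)) AND ((0 AND NOT 0) XOR (0 IMPLIES 1))) -> 1
  row 16 [10000]: (((0 OR 0) AND (0 OR 0)) AND ((1 AND NOT 1) XOR (1 IMPLIES 0))) -> 0
  row 17 [10001]: (((0 OR 0) AND (0 OR 0)) AND ((1 AND NOT 1) XOR (1 IMPLIES 0))) -> 0
  row 18 [10010]: (((0 OR 0) AND (0 OR 0)) AND ((1 AND NOT 1) XOR (1 IMPLIES 0))) -> 0
  row 19 [10011]: (((0 OR 0) AND (0 OR 0)) AND ((1 AND NOT 1) XOR (1 IMPLIES 0))) -> 0
  row 20 [10100]: (((0 OR 1) AND (1 OR 1)) AND ((1 AND NOT 1) XOR (1 IMPLIES 1))) -> 1
  row 21 [10101]: (((0 OR 1) AND (1 OR 1)) AND ((1 AND NOT 1) XOR (1 IMPLIES 1))) -> 1
  row 22 [10110]: (((0 OR 1) AND (1 OR 1)) AND ((1 AND NOT 1) XOR (1 IMPLIES 1))) -> 1
  row 23 [10111]: (((0 OR 1) AND (1 OR 1)) AND ((1 AND NOT 1) XOR (1 IMPLIES 1))) -> 1
  row 24 [11000]: (((1 OR 0) AND (0 OR 0)) AND ((1 AND NOT 1) XOR (1 IMPLIES 0))) -> 0
  row 25 [11001]: (((1 OR 0) AND (0 OR 0)) AND ((1 AND NOT 1) XOR (1 IMPLIES 0))) -> 0
  row 26 [11010]: (((1 OR 0) AND (0 OR 0)) AND ((1 AND NOT 1) XOR (1 IMPLIES 0))) -> 0
  row 27 [11011]: (((1 OR 0) AND (0 OR 0)) AND ((1 AND NOT 1) XOR (1 IMPLIES 0))) -> 0
  row 28 [11100]: (((1 OR 1) AND (1 OR 1)) AND ((1 AND NOT 1) XOR (1 IMPLIES 1))) -> 1
  row 29 [11101]: (((1 OR 1) AND (1 OR 1)) AND ((1 AND NOT 1) XOR (1 IMPLIES 1))) -> 1
  row 30 [11110]: (((1 OR 1) AND (1 OR 1)) AND ((1 AND NOT 1) XOR (1 IMPLIES 1))) -> 1
  row 31 [11111]: (((1 OR 1) AND (1 OR 1)) AND ((1 AND NOT 1) XOR (1 IMPLIES 1))) -> 1
Full result column, 8 rows per line (x1,x2 fixed per line; x3,x4,x5 runs 000..111 left to right):
  rows 0-7 [x1,x2=00]: 00001111  (ones: 4)
  rows 8-15 [x1,x2=01]: 00001111  (ones: 4)
  rows 16-23 [x1,x2=10]: 00001111  (ones: 4)
  rows 24-31 [x1,x2=11]: 00001111  (ones: 4)
Count of 1-rows = 4+4+4+4 = 16

16
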